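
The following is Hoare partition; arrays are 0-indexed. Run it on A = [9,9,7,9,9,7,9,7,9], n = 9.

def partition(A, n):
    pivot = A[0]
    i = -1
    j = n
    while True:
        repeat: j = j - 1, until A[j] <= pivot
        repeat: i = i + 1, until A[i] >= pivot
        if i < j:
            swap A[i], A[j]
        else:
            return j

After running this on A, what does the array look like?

[9,7,7,9,7,9,9,9,9]

pivot = A[0] = 9; i = -1, j = 9
j→8 (A[8]=9≤9), i→0 (A[0]=9≥9); i<j, swap → [9,9,7,9,9,7,9,7,9]
j→7 (A[7]=7≤9), i→1 (A[1]=9≥9); i<j, swap → [9,7,7,9,9,7,9,9,9]
j→6 (A[6]=9≤9), i→3 (A[3]=9≥9); i<j, swap → [9,7,7,9,9,7,9,9,9]
j→5 (A[5]=7≤9), i→4 (A[4]=9≥9); i<j, swap → [9,7,7,9,7,9,9,9,9]
j→4, i→5; i≥j, return j=4. A = [9,7,7,9,7,9,9,9,9]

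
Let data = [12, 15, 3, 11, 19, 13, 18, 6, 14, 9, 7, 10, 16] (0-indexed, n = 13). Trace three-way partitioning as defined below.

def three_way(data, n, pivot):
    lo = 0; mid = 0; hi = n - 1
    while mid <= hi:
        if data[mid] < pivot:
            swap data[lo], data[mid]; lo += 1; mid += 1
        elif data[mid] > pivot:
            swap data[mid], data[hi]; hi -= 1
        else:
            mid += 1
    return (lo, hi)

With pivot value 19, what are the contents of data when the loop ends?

pivot = 19; lo=0, mid=0, hi=12
data[mid]=12<19: swap data[0],data[0]; lo=1,mid=1 → [12, 15, 3, 11, 19, 13, 18, 6, 14, 9, 7, 10, 16]
data[mid]=15<19: swap data[1],data[1]; lo=2,mid=2 → [12, 15, 3, 11, 19, 13, 18, 6, 14, 9, 7, 10, 16]
data[mid]=3<19: swap data[2],data[2]; lo=3,mid=3 → [12, 15, 3, 11, 19, 13, 18, 6, 14, 9, 7, 10, 16]
data[mid]=11<19: swap data[3],data[3]; lo=4,mid=4 → [12, 15, 3, 11, 19, 13, 18, 6, 14, 9, 7, 10, 16]
data[mid]=19=19: mid=5
data[mid]=13<19: swap data[4],data[5]; lo=5,mid=6 → [12, 15, 3, 11, 13, 19, 18, 6, 14, 9, 7, 10, 16]
data[mid]=18<19: swap data[5],data[6]; lo=6,mid=7 → [12, 15, 3, 11, 13, 18, 19, 6, 14, 9, 7, 10, 16]
data[mid]=6<19: swap data[6],data[7]; lo=7,mid=8 → [12, 15, 3, 11, 13, 18, 6, 19, 14, 9, 7, 10, 16]
data[mid]=14<19: swap data[7],data[8]; lo=8,mid=9 → [12, 15, 3, 11, 13, 18, 6, 14, 19, 9, 7, 10, 16]
data[mid]=9<19: swap data[8],data[9]; lo=9,mid=10 → [12, 15, 3, 11, 13, 18, 6, 14, 9, 19, 7, 10, 16]
data[mid]=7<19: swap data[9],data[10]; lo=10,mid=11 → [12, 15, 3, 11, 13, 18, 6, 14, 9, 7, 19, 10, 16]
data[mid]=10<19: swap data[10],data[11]; lo=11,mid=12 → [12, 15, 3, 11, 13, 18, 6, 14, 9, 7, 10, 19, 16]
data[mid]=16<19: swap data[11],data[12]; lo=12,mid=13 → [12, 15, 3, 11, 13, 18, 6, 14, 9, 7, 10, 16, 19]
end: lo=12, hi=12; data = [12, 15, 3, 11, 13, 18, 6, 14, 9, 7, 10, 16, 19]

[12, 15, 3, 11, 13, 18, 6, 14, 9, 7, 10, 16, 19]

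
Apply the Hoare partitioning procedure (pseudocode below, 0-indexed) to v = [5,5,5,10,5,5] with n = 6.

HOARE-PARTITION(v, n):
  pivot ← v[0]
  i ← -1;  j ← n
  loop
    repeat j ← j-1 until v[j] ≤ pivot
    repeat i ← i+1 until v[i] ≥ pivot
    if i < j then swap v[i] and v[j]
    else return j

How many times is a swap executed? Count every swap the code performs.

pivot = v[0] = 5; i = -1, j = 6
j→5 (v[5]=5≤5), i→0 (v[0]=5≥5); i<j, swap → [5,5,5,10,5,5]
j→4 (v[4]=5≤5), i→1 (v[1]=5≥5); i<j, swap → [5,5,5,10,5,5]
j→2, i→2; i≥j, return j=2. v = [5,5,5,10,5,5]

2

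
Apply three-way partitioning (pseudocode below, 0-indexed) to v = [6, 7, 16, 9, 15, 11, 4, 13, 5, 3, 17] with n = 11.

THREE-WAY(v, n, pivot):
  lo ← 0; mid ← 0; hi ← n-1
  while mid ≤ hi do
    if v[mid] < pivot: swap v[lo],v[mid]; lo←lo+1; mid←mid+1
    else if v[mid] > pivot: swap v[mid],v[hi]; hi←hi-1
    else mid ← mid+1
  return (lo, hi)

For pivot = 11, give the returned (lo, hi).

pivot = 11; lo=0, mid=0, hi=10
v[mid]=6<11: swap v[0],v[0]; lo=1,mid=1 → [6, 7, 16, 9, 15, 11, 4, 13, 5, 3, 17]
v[mid]=7<11: swap v[1],v[1]; lo=2,mid=2 → [6, 7, 16, 9, 15, 11, 4, 13, 5, 3, 17]
v[mid]=16>11: swap v[2],v[10]; hi=9 → [6, 7, 17, 9, 15, 11, 4, 13, 5, 3, 16]
v[mid]=17>11: swap v[2],v[9]; hi=8 → [6, 7, 3, 9, 15, 11, 4, 13, 5, 17, 16]
v[mid]=3<11: swap v[2],v[2]; lo=3,mid=3 → [6, 7, 3, 9, 15, 11, 4, 13, 5, 17, 16]
v[mid]=9<11: swap v[3],v[3]; lo=4,mid=4 → [6, 7, 3, 9, 15, 11, 4, 13, 5, 17, 16]
v[mid]=15>11: swap v[4],v[8]; hi=7 → [6, 7, 3, 9, 5, 11, 4, 13, 15, 17, 16]
v[mid]=5<11: swap v[4],v[4]; lo=5,mid=5 → [6, 7, 3, 9, 5, 11, 4, 13, 15, 17, 16]
v[mid]=11=11: mid=6
v[mid]=4<11: swap v[5],v[6]; lo=6,mid=7 → [6, 7, 3, 9, 5, 4, 11, 13, 15, 17, 16]
v[mid]=13>11: swap v[7],v[7]; hi=6 → [6, 7, 3, 9, 5, 4, 11, 13, 15, 17, 16]
end: lo=6, hi=6; v = [6, 7, 3, 9, 5, 4, 11, 13, 15, 17, 16]

(6, 6)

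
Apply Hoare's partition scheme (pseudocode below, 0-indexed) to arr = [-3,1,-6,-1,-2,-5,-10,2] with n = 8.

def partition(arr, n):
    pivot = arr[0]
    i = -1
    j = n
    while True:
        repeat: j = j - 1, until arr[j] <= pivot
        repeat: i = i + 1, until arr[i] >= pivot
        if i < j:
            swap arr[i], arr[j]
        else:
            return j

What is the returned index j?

pivot = arr[0] = -3; i = -1, j = 8
j→6 (arr[6]=-10≤-3), i→0 (arr[0]=-3≥-3); i<j, swap → [-10,1,-6,-1,-2,-5,-3,2]
j→5 (arr[5]=-5≤-3), i→1 (arr[1]=1≥-3); i<j, swap → [-10,-5,-6,-1,-2,1,-3,2]
j→2, i→3; i≥j, return j=2. arr = [-10,-5,-6,-1,-2,1,-3,2]

2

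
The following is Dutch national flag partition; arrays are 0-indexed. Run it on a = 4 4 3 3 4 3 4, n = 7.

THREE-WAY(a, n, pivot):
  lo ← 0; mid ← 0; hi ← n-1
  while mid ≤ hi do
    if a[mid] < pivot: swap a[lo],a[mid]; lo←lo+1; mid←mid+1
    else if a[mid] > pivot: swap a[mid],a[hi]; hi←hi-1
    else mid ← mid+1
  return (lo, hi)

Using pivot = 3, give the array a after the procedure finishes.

3 3 3 4 4 4 4

pivot = 3; lo=0, mid=0, hi=6
a[mid]=4>3: swap a[0],a[6]; hi=5 → 4 4 3 3 4 3 4
a[mid]=4>3: swap a[0],a[5]; hi=4 → 3 4 3 3 4 4 4
a[mid]=3=3: mid=1
a[mid]=4>3: swap a[1],a[4]; hi=3 → 3 4 3 3 4 4 4
a[mid]=4>3: swap a[1],a[3]; hi=2 → 3 3 3 4 4 4 4
a[mid]=3=3: mid=2
a[mid]=3=3: mid=3
end: lo=0, hi=2; a = 3 3 3 4 4 4 4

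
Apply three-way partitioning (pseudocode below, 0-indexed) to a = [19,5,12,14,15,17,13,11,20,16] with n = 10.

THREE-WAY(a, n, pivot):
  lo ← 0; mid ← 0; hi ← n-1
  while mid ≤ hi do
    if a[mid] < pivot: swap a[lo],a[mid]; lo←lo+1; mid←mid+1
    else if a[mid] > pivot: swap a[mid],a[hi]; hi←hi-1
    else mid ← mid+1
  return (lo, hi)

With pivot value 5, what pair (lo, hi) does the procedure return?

pivot = 5; lo=0, mid=0, hi=9
a[mid]=19>5: swap a[0],a[9]; hi=8 → [16,5,12,14,15,17,13,11,20,19]
a[mid]=16>5: swap a[0],a[8]; hi=7 → [20,5,12,14,15,17,13,11,16,19]
a[mid]=20>5: swap a[0],a[7]; hi=6 → [11,5,12,14,15,17,13,20,16,19]
a[mid]=11>5: swap a[0],a[6]; hi=5 → [13,5,12,14,15,17,11,20,16,19]
a[mid]=13>5: swap a[0],a[5]; hi=4 → [17,5,12,14,15,13,11,20,16,19]
a[mid]=17>5: swap a[0],a[4]; hi=3 → [15,5,12,14,17,13,11,20,16,19]
a[mid]=15>5: swap a[0],a[3]; hi=2 → [14,5,12,15,17,13,11,20,16,19]
a[mid]=14>5: swap a[0],a[2]; hi=1 → [12,5,14,15,17,13,11,20,16,19]
a[mid]=12>5: swap a[0],a[1]; hi=0 → [5,12,14,15,17,13,11,20,16,19]
a[mid]=5=5: mid=1
end: lo=0, hi=0; a = [5,12,14,15,17,13,11,20,16,19]

(0, 0)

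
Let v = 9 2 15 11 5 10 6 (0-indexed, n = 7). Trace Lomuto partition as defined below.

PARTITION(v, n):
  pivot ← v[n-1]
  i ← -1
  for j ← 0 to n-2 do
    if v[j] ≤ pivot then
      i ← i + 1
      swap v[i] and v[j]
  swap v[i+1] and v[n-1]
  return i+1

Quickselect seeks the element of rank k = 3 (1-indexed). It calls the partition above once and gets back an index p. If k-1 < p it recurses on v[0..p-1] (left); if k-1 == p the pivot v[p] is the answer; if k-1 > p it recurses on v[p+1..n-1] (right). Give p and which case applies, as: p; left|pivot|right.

2; pivot

pivot = v[6] = 6; i = -1
j=0: v[0]=9 > 6 → no swap
j=1: v[1]=2 ≤ 6 → i=0, swap v[0],v[1] → 2 9 15 11 5 10 6
j=2: v[2]=15 > 6 → no swap
j=3: v[3]=11 > 6 → no swap
j=4: v[4]=5 ≤ 6 → i=1, swap v[1],v[4] → 2 5 15 11 9 10 6
j=5: v[5]=10 > 6 → no swap
final swap v[2],v[6] → 2 5 6 11 9 10 15; return 2
p = 2; k-1 = 2 == 2 ⇒ pivot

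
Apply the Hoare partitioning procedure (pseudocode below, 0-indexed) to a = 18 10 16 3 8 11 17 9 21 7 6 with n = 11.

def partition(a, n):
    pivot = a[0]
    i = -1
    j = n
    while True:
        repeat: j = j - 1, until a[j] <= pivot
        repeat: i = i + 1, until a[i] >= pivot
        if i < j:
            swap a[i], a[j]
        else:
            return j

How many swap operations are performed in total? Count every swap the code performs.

2

pivot = a[0] = 18; i = -1, j = 11
j→10 (a[10]=6≤18), i→0 (a[0]=18≥18); i<j, swap → 6 10 16 3 8 11 17 9 21 7 18
j→9 (a[9]=7≤18), i→8 (a[8]=21≥18); i<j, swap → 6 10 16 3 8 11 17 9 7 21 18
j→8, i→9; i≥j, return j=8. a = 6 10 16 3 8 11 17 9 7 21 18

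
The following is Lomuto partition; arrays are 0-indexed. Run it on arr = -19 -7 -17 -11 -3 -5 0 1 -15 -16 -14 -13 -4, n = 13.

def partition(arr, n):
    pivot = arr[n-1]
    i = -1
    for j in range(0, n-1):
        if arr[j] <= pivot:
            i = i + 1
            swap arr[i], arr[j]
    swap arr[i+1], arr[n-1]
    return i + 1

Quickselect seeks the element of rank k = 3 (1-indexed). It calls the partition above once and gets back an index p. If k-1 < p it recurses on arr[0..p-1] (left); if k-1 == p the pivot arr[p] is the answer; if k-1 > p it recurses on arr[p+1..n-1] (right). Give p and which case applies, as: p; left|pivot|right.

9; left

pivot = arr[12] = -4; i = -1
j=0: arr[0]=-19 ≤ -4 → i=0, swap arr[0],arr[0] (no change) → -19 -7 -17 -11 -3 -5 0 1 -15 -16 -14 -13 -4
j=1: arr[1]=-7 ≤ -4 → i=1, swap arr[1],arr[1] (no change) → -19 -7 -17 -11 -3 -5 0 1 -15 -16 -14 -13 -4
j=2: arr[2]=-17 ≤ -4 → i=2, swap arr[2],arr[2] (no change) → -19 -7 -17 -11 -3 -5 0 1 -15 -16 -14 -13 -4
j=3: arr[3]=-11 ≤ -4 → i=3, swap arr[3],arr[3] (no change) → -19 -7 -17 -11 -3 -5 0 1 -15 -16 -14 -13 -4
j=4: arr[4]=-3 > -4 → no swap
j=5: arr[5]=-5 ≤ -4 → i=4, swap arr[4],arr[5] → -19 -7 -17 -11 -5 -3 0 1 -15 -16 -14 -13 -4
j=6: arr[6]=0 > -4 → no swap
j=7: arr[7]=1 > -4 → no swap
j=8: arr[8]=-15 ≤ -4 → i=5, swap arr[5],arr[8] → -19 -7 -17 -11 -5 -15 0 1 -3 -16 -14 -13 -4
j=9: arr[9]=-16 ≤ -4 → i=6, swap arr[6],arr[9] → -19 -7 -17 -11 -5 -15 -16 1 -3 0 -14 -13 -4
j=10: arr[10]=-14 ≤ -4 → i=7, swap arr[7],arr[10] → -19 -7 -17 -11 -5 -15 -16 -14 -3 0 1 -13 -4
j=11: arr[11]=-13 ≤ -4 → i=8, swap arr[8],arr[11] → -19 -7 -17 -11 -5 -15 -16 -14 -13 0 1 -3 -4
final swap arr[9],arr[12] → -19 -7 -17 -11 -5 -15 -16 -14 -13 -4 1 -3 0; return 9
p = 9; k-1 = 2 < 9 ⇒ left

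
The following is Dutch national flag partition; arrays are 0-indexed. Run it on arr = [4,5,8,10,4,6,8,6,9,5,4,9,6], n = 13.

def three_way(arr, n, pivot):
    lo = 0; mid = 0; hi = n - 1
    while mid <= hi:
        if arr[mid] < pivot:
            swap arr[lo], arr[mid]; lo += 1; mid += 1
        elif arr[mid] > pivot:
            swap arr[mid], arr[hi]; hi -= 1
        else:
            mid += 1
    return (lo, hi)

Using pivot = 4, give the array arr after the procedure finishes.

pivot = 4; lo=0, mid=0, hi=12
arr[mid]=4=4: mid=1
arr[mid]=5>4: swap arr[1],arr[12]; hi=11 → [4,6,8,10,4,6,8,6,9,5,4,9,5]
arr[mid]=6>4: swap arr[1],arr[11]; hi=10 → [4,9,8,10,4,6,8,6,9,5,4,6,5]
arr[mid]=9>4: swap arr[1],arr[10]; hi=9 → [4,4,8,10,4,6,8,6,9,5,9,6,5]
arr[mid]=4=4: mid=2
arr[mid]=8>4: swap arr[2],arr[9]; hi=8 → [4,4,5,10,4,6,8,6,9,8,9,6,5]
arr[mid]=5>4: swap arr[2],arr[8]; hi=7 → [4,4,9,10,4,6,8,6,5,8,9,6,5]
arr[mid]=9>4: swap arr[2],arr[7]; hi=6 → [4,4,6,10,4,6,8,9,5,8,9,6,5]
arr[mid]=6>4: swap arr[2],arr[6]; hi=5 → [4,4,8,10,4,6,6,9,5,8,9,6,5]
arr[mid]=8>4: swap arr[2],arr[5]; hi=4 → [4,4,6,10,4,8,6,9,5,8,9,6,5]
arr[mid]=6>4: swap arr[2],arr[4]; hi=3 → [4,4,4,10,6,8,6,9,5,8,9,6,5]
arr[mid]=4=4: mid=3
arr[mid]=10>4: swap arr[3],arr[3]; hi=2 → [4,4,4,10,6,8,6,9,5,8,9,6,5]
end: lo=0, hi=2; arr = [4,4,4,10,6,8,6,9,5,8,9,6,5]

[4,4,4,10,6,8,6,9,5,8,9,6,5]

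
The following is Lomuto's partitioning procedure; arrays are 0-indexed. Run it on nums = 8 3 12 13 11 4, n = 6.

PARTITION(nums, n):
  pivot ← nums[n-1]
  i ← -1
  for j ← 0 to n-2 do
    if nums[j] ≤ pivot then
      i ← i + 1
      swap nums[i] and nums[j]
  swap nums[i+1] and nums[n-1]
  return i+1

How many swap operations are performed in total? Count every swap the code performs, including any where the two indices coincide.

pivot=4, i=-1
j=0: 8>4, skip
j=1: 3≤4, i=0, swap(0,1) ⇒ 3 8 12 13 11 4
j=2: 12>4, skip
j=3: 13>4, skip
j=4: 11>4, skip
swap(1,5) ⇒ 3 4 12 13 11 8; return 1

2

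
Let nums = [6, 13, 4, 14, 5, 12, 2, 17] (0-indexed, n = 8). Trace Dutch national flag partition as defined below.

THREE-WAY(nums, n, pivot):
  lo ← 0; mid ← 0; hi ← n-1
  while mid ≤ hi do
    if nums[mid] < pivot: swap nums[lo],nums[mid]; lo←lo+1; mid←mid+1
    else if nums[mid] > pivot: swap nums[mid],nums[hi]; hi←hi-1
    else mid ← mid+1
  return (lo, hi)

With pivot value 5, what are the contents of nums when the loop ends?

[2, 4, 5, 14, 12, 13, 17, 6]

lo=0 mid=0 hi=7
6>5: swap(0,7), hi=6 ⇒ [17, 13, 4, 14, 5, 12, 2, 6]
17>5: swap(0,6), hi=5 ⇒ [2, 13, 4, 14, 5, 12, 17, 6]
2<5: swap(0,0), lo=1 mid=1 ⇒ [2, 13, 4, 14, 5, 12, 17, 6]
13>5: swap(1,5), hi=4 ⇒ [2, 12, 4, 14, 5, 13, 17, 6]
12>5: swap(1,4), hi=3 ⇒ [2, 5, 4, 14, 12, 13, 17, 6]
5=5: mid=2
4<5: swap(1,2), lo=2 mid=3 ⇒ [2, 4, 5, 14, 12, 13, 17, 6]
14>5: swap(3,3), hi=2 ⇒ [2, 4, 5, 14, 12, 13, 17, 6]
done. lo=2 hi=2; nums=[2, 4, 5, 14, 12, 13, 17, 6]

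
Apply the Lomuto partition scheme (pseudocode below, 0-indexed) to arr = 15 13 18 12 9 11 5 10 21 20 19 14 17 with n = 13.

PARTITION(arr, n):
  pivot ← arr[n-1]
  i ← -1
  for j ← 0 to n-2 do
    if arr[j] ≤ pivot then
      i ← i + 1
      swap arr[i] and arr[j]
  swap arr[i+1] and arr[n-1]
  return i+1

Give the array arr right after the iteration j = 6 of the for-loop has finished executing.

15 13 12 9 11 5 18 10 21 20 19 14 17

pivot = arr[12] = 17; i = -1
j=0: arr[0]=15 ≤ 17 → i=0, swap arr[0],arr[0] (no change) → 15 13 18 12 9 11 5 10 21 20 19 14 17
j=1: arr[1]=13 ≤ 17 → i=1, swap arr[1],arr[1] (no change) → 15 13 18 12 9 11 5 10 21 20 19 14 17
j=2: arr[2]=18 > 17 → no swap
j=3: arr[3]=12 ≤ 17 → i=2, swap arr[2],arr[3] → 15 13 12 18 9 11 5 10 21 20 19 14 17
j=4: arr[4]=9 ≤ 17 → i=3, swap arr[3],arr[4] → 15 13 12 9 18 11 5 10 21 20 19 14 17
j=5: arr[5]=11 ≤ 17 → i=4, swap arr[4],arr[5] → 15 13 12 9 11 18 5 10 21 20 19 14 17
j=6: arr[6]=5 ≤ 17 → i=5, swap arr[5],arr[6] → 15 13 12 9 11 5 18 10 21 20 19 14 17
(after j=6) arr = 15 13 12 9 11 5 18 10 21 20 19 14 17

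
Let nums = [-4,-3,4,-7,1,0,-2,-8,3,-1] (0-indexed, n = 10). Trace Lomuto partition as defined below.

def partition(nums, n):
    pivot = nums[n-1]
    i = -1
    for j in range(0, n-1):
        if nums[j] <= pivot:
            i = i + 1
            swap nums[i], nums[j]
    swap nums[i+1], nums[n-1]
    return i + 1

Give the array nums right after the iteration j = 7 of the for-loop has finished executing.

[-4,-3,-7,-2,-8,0,4,1,3,-1]

pivot = nums[9] = -1; i = -1
j=0: nums[0]=-4 ≤ -1 → i=0, swap nums[0],nums[0] (no change) → [-4,-3,4,-7,1,0,-2,-8,3,-1]
j=1: nums[1]=-3 ≤ -1 → i=1, swap nums[1],nums[1] (no change) → [-4,-3,4,-7,1,0,-2,-8,3,-1]
j=2: nums[2]=4 > -1 → no swap
j=3: nums[3]=-7 ≤ -1 → i=2, swap nums[2],nums[3] → [-4,-3,-7,4,1,0,-2,-8,3,-1]
j=4: nums[4]=1 > -1 → no swap
j=5: nums[5]=0 > -1 → no swap
j=6: nums[6]=-2 ≤ -1 → i=3, swap nums[3],nums[6] → [-4,-3,-7,-2,1,0,4,-8,3,-1]
j=7: nums[7]=-8 ≤ -1 → i=4, swap nums[4],nums[7] → [-4,-3,-7,-2,-8,0,4,1,3,-1]
(after j=7) nums = [-4,-3,-7,-2,-8,0,4,1,3,-1]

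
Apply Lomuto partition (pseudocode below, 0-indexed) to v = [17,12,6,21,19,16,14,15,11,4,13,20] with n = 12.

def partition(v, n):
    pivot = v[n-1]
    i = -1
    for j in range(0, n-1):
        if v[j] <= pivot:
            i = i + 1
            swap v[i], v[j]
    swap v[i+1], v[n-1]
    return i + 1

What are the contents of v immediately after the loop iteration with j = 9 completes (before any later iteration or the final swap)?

pivot=20, i=-1
j=0: 17≤20, i=0, swap(0,0) ⇒ [17,12,6,21,19,16,14,15,11,4,13,20]
j=1: 12≤20, i=1, swap(1,1) ⇒ [17,12,6,21,19,16,14,15,11,4,13,20]
j=2: 6≤20, i=2, swap(2,2) ⇒ [17,12,6,21,19,16,14,15,11,4,13,20]
j=3: 21>20, skip
j=4: 19≤20, i=3, swap(3,4) ⇒ [17,12,6,19,21,16,14,15,11,4,13,20]
j=5: 16≤20, i=4, swap(4,5) ⇒ [17,12,6,19,16,21,14,15,11,4,13,20]
j=6: 14≤20, i=5, swap(5,6) ⇒ [17,12,6,19,16,14,21,15,11,4,13,20]
j=7: 15≤20, i=6, swap(6,7) ⇒ [17,12,6,19,16,14,15,21,11,4,13,20]
j=8: 11≤20, i=7, swap(7,8) ⇒ [17,12,6,19,16,14,15,11,21,4,13,20]
j=9: 4≤20, i=8, swap(8,9) ⇒ [17,12,6,19,16,14,15,11,4,21,13,20]
(after j=9) v = [17,12,6,19,16,14,15,11,4,21,13,20]

[17,12,6,19,16,14,15,11,4,21,13,20]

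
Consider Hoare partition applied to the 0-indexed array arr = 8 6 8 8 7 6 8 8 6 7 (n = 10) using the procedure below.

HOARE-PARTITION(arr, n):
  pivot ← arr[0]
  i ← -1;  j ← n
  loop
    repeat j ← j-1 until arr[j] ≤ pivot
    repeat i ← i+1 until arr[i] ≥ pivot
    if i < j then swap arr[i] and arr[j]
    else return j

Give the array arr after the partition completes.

7 6 6 8 7 6 8 8 8 8

pivot=8
j stops at 9 (7), i stops at 0 (8); swap ⇒ 7 6 8 8 7 6 8 8 6 8
j stops at 8 (6), i stops at 2 (8); swap ⇒ 7 6 6 8 7 6 8 8 8 8
j stops at 7 (8), i stops at 3 (8); swap ⇒ 7 6 6 8 7 6 8 8 8 8
j stops at 6, i stops at 6; i≥j ⇒ return 6. arr=7 6 6 8 7 6 8 8 8 8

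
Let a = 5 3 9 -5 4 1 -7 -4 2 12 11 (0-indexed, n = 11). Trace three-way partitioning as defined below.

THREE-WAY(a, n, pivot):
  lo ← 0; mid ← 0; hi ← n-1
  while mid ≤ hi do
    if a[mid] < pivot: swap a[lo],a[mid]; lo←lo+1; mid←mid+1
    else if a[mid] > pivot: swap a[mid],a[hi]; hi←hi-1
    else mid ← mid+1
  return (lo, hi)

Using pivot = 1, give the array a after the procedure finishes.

-4 -7 -5 1 4 9 3 2 12 11 5

lo=0 mid=0 hi=10
5>1: swap(0,10), hi=9 ⇒ 11 3 9 -5 4 1 -7 -4 2 12 5
11>1: swap(0,9), hi=8 ⇒ 12 3 9 -5 4 1 -7 -4 2 11 5
12>1: swap(0,8), hi=7 ⇒ 2 3 9 -5 4 1 -7 -4 12 11 5
2>1: swap(0,7), hi=6 ⇒ -4 3 9 -5 4 1 -7 2 12 11 5
-4<1: swap(0,0), lo=1 mid=1 ⇒ -4 3 9 -5 4 1 -7 2 12 11 5
3>1: swap(1,6), hi=5 ⇒ -4 -7 9 -5 4 1 3 2 12 11 5
-7<1: swap(1,1), lo=2 mid=2 ⇒ -4 -7 9 -5 4 1 3 2 12 11 5
9>1: swap(2,5), hi=4 ⇒ -4 -7 1 -5 4 9 3 2 12 11 5
1=1: mid=3
-5<1: swap(2,3), lo=3 mid=4 ⇒ -4 -7 -5 1 4 9 3 2 12 11 5
4>1: swap(4,4), hi=3 ⇒ -4 -7 -5 1 4 9 3 2 12 11 5
done. lo=3 hi=3; a=-4 -7 -5 1 4 9 3 2 12 11 5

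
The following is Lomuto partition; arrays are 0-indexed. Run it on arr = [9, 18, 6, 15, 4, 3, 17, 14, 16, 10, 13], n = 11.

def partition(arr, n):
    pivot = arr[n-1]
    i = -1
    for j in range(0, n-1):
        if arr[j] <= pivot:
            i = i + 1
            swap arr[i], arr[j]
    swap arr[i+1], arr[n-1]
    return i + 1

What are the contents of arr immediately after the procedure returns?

pivot=13, i=-1
j=0: 9≤13, i=0, swap(0,0) ⇒ [9, 18, 6, 15, 4, 3, 17, 14, 16, 10, 13]
j=1: 18>13, skip
j=2: 6≤13, i=1, swap(1,2) ⇒ [9, 6, 18, 15, 4, 3, 17, 14, 16, 10, 13]
j=3: 15>13, skip
j=4: 4≤13, i=2, swap(2,4) ⇒ [9, 6, 4, 15, 18, 3, 17, 14, 16, 10, 13]
j=5: 3≤13, i=3, swap(3,5) ⇒ [9, 6, 4, 3, 18, 15, 17, 14, 16, 10, 13]
j=6: 17>13, skip
j=7: 14>13, skip
j=8: 16>13, skip
j=9: 10≤13, i=4, swap(4,9) ⇒ [9, 6, 4, 3, 10, 15, 17, 14, 16, 18, 13]
swap(5,10) ⇒ [9, 6, 4, 3, 10, 13, 17, 14, 16, 18, 15]; return 5

[9, 6, 4, 3, 10, 13, 17, 14, 16, 18, 15]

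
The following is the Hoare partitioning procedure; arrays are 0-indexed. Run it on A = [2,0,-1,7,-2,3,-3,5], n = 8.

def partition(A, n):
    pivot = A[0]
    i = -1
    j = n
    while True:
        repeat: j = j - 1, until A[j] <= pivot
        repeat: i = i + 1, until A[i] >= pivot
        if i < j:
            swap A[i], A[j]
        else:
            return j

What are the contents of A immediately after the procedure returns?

[-3,0,-1,-2,7,3,2,5]

pivot=2
j stops at 6 (-3), i stops at 0 (2); swap ⇒ [-3,0,-1,7,-2,3,2,5]
j stops at 4 (-2), i stops at 3 (7); swap ⇒ [-3,0,-1,-2,7,3,2,5]
j stops at 3, i stops at 4; i≥j ⇒ return 3. A=[-3,0,-1,-2,7,3,2,5]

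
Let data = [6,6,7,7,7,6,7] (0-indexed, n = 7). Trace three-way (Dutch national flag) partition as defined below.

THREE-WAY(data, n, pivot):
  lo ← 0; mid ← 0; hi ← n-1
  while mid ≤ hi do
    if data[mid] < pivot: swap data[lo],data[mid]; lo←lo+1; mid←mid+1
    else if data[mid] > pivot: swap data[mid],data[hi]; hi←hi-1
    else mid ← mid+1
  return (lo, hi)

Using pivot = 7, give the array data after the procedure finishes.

lo=0 mid=0 hi=6
6<7: swap(0,0), lo=1 mid=1 ⇒ [6,6,7,7,7,6,7]
6<7: swap(1,1), lo=2 mid=2 ⇒ [6,6,7,7,7,6,7]
7=7: mid=3
7=7: mid=4
7=7: mid=5
6<7: swap(2,5), lo=3 mid=6 ⇒ [6,6,6,7,7,7,7]
7=7: mid=7
done. lo=3 hi=6; data=[6,6,6,7,7,7,7]

[6,6,6,7,7,7,7]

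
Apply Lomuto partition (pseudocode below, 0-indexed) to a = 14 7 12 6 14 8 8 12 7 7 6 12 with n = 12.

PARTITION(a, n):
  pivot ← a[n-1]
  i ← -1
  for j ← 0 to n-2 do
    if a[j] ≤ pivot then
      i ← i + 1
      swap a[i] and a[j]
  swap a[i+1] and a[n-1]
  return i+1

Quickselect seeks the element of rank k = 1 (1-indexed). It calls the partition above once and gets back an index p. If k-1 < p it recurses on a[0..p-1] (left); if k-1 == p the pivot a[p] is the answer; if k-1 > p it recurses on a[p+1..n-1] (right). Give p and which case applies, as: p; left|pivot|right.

pivot = a[11] = 12; i = -1
j=0: a[0]=14 > 12 → no swap
j=1: a[1]=7 ≤ 12 → i=0, swap a[0],a[1] → 7 14 12 6 14 8 8 12 7 7 6 12
j=2: a[2]=12 ≤ 12 → i=1, swap a[1],a[2] → 7 12 14 6 14 8 8 12 7 7 6 12
j=3: a[3]=6 ≤ 12 → i=2, swap a[2],a[3] → 7 12 6 14 14 8 8 12 7 7 6 12
j=4: a[4]=14 > 12 → no swap
j=5: a[5]=8 ≤ 12 → i=3, swap a[3],a[5] → 7 12 6 8 14 14 8 12 7 7 6 12
j=6: a[6]=8 ≤ 12 → i=4, swap a[4],a[6] → 7 12 6 8 8 14 14 12 7 7 6 12
j=7: a[7]=12 ≤ 12 → i=5, swap a[5],a[7] → 7 12 6 8 8 12 14 14 7 7 6 12
j=8: a[8]=7 ≤ 12 → i=6, swap a[6],a[8] → 7 12 6 8 8 12 7 14 14 7 6 12
j=9: a[9]=7 ≤ 12 → i=7, swap a[7],a[9] → 7 12 6 8 8 12 7 7 14 14 6 12
j=10: a[10]=6 ≤ 12 → i=8, swap a[8],a[10] → 7 12 6 8 8 12 7 7 6 14 14 12
final swap a[9],a[11] → 7 12 6 8 8 12 7 7 6 12 14 14; return 9
p = 9; k-1 = 0 < 9 ⇒ left

9; left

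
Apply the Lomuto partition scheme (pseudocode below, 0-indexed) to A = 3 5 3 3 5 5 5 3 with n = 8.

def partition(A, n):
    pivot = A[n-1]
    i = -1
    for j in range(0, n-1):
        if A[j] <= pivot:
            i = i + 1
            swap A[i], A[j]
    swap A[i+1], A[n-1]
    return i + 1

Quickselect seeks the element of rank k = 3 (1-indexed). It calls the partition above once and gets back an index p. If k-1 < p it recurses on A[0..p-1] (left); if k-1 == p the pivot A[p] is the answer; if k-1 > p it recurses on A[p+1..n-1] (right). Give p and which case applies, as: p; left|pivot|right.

pivot = A[7] = 3; i = -1
j=0: A[0]=3 ≤ 3 → i=0, swap A[0],A[0] (no change) → 3 5 3 3 5 5 5 3
j=1: A[1]=5 > 3 → no swap
j=2: A[2]=3 ≤ 3 → i=1, swap A[1],A[2] → 3 3 5 3 5 5 5 3
j=3: A[3]=3 ≤ 3 → i=2, swap A[2],A[3] → 3 3 3 5 5 5 5 3
j=4: A[4]=5 > 3 → no swap
j=5: A[5]=5 > 3 → no swap
j=6: A[6]=5 > 3 → no swap
final swap A[3],A[7] → 3 3 3 3 5 5 5 5; return 3
p = 3; k-1 = 2 < 3 ⇒ left

3; left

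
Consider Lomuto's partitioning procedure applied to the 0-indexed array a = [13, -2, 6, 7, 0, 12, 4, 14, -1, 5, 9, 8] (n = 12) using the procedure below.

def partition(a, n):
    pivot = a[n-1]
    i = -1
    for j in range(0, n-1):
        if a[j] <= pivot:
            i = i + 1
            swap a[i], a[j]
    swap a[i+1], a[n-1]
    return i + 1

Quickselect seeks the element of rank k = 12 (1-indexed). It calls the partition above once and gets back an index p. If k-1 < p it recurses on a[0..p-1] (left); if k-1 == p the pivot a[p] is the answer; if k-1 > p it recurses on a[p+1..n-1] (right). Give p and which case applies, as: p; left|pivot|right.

7; right

pivot = a[11] = 8; i = -1
j=0: a[0]=13 > 8 → no swap
j=1: a[1]=-2 ≤ 8 → i=0, swap a[0],a[1] → [-2, 13, 6, 7, 0, 12, 4, 14, -1, 5, 9, 8]
j=2: a[2]=6 ≤ 8 → i=1, swap a[1],a[2] → [-2, 6, 13, 7, 0, 12, 4, 14, -1, 5, 9, 8]
j=3: a[3]=7 ≤ 8 → i=2, swap a[2],a[3] → [-2, 6, 7, 13, 0, 12, 4, 14, -1, 5, 9, 8]
j=4: a[4]=0 ≤ 8 → i=3, swap a[3],a[4] → [-2, 6, 7, 0, 13, 12, 4, 14, -1, 5, 9, 8]
j=5: a[5]=12 > 8 → no swap
j=6: a[6]=4 ≤ 8 → i=4, swap a[4],a[6] → [-2, 6, 7, 0, 4, 12, 13, 14, -1, 5, 9, 8]
j=7: a[7]=14 > 8 → no swap
j=8: a[8]=-1 ≤ 8 → i=5, swap a[5],a[8] → [-2, 6, 7, 0, 4, -1, 13, 14, 12, 5, 9, 8]
j=9: a[9]=5 ≤ 8 → i=6, swap a[6],a[9] → [-2, 6, 7, 0, 4, -1, 5, 14, 12, 13, 9, 8]
j=10: a[10]=9 > 8 → no swap
final swap a[7],a[11] → [-2, 6, 7, 0, 4, -1, 5, 8, 12, 13, 9, 14]; return 7
p = 7; k-1 = 11 > 7 ⇒ right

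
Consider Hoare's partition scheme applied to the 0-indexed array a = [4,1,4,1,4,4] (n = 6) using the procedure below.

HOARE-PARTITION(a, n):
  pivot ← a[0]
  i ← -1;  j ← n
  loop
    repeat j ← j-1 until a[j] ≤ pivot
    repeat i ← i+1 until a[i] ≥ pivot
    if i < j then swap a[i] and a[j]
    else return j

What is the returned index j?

3

pivot = a[0] = 4; i = -1, j = 6
j→5 (a[5]=4≤4), i→0 (a[0]=4≥4); i<j, swap → [4,1,4,1,4,4]
j→4 (a[4]=4≤4), i→2 (a[2]=4≥4); i<j, swap → [4,1,4,1,4,4]
j→3, i→4; i≥j, return j=3. a = [4,1,4,1,4,4]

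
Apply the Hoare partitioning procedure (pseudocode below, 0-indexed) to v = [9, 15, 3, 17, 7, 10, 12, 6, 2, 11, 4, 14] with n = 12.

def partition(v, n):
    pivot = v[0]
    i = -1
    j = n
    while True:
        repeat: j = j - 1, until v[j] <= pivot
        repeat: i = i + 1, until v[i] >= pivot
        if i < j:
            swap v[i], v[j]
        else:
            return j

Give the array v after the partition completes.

[4, 2, 3, 6, 7, 10, 12, 17, 15, 11, 9, 14]

pivot=9
j stops at 10 (4), i stops at 0 (9); swap ⇒ [4, 15, 3, 17, 7, 10, 12, 6, 2, 11, 9, 14]
j stops at 8 (2), i stops at 1 (15); swap ⇒ [4, 2, 3, 17, 7, 10, 12, 6, 15, 11, 9, 14]
j stops at 7 (6), i stops at 3 (17); swap ⇒ [4, 2, 3, 6, 7, 10, 12, 17, 15, 11, 9, 14]
j stops at 4, i stops at 5; i≥j ⇒ return 4. v=[4, 2, 3, 6, 7, 10, 12, 17, 15, 11, 9, 14]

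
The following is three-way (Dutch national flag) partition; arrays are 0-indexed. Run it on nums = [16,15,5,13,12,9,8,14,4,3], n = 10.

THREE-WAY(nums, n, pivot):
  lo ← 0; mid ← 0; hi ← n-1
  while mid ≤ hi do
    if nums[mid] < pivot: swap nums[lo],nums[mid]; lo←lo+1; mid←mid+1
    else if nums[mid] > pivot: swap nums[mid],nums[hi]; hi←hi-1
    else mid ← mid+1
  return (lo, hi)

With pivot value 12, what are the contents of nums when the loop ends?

lo=0 mid=0 hi=9
16>12: swap(0,9), hi=8 ⇒ [3,15,5,13,12,9,8,14,4,16]
3<12: swap(0,0), lo=1 mid=1 ⇒ [3,15,5,13,12,9,8,14,4,16]
15>12: swap(1,8), hi=7 ⇒ [3,4,5,13,12,9,8,14,15,16]
4<12: swap(1,1), lo=2 mid=2 ⇒ [3,4,5,13,12,9,8,14,15,16]
5<12: swap(2,2), lo=3 mid=3 ⇒ [3,4,5,13,12,9,8,14,15,16]
13>12: swap(3,7), hi=6 ⇒ [3,4,5,14,12,9,8,13,15,16]
14>12: swap(3,6), hi=5 ⇒ [3,4,5,8,12,9,14,13,15,16]
8<12: swap(3,3), lo=4 mid=4 ⇒ [3,4,5,8,12,9,14,13,15,16]
12=12: mid=5
9<12: swap(4,5), lo=5 mid=6 ⇒ [3,4,5,8,9,12,14,13,15,16]
done. lo=5 hi=5; nums=[3,4,5,8,9,12,14,13,15,16]

[3,4,5,8,9,12,14,13,15,16]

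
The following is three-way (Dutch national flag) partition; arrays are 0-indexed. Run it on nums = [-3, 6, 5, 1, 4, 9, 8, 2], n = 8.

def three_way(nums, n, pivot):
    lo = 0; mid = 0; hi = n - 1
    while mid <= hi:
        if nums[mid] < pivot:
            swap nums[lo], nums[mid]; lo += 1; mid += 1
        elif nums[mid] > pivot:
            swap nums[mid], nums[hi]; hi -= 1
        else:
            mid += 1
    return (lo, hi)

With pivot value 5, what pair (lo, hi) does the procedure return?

(4, 4)

pivot = 5; lo=0, mid=0, hi=7
nums[mid]=-3<5: swap nums[0],nums[0]; lo=1,mid=1 → [-3, 6, 5, 1, 4, 9, 8, 2]
nums[mid]=6>5: swap nums[1],nums[7]; hi=6 → [-3, 2, 5, 1, 4, 9, 8, 6]
nums[mid]=2<5: swap nums[1],nums[1]; lo=2,mid=2 → [-3, 2, 5, 1, 4, 9, 8, 6]
nums[mid]=5=5: mid=3
nums[mid]=1<5: swap nums[2],nums[3]; lo=3,mid=4 → [-3, 2, 1, 5, 4, 9, 8, 6]
nums[mid]=4<5: swap nums[3],nums[4]; lo=4,mid=5 → [-3, 2, 1, 4, 5, 9, 8, 6]
nums[mid]=9>5: swap nums[5],nums[6]; hi=5 → [-3, 2, 1, 4, 5, 8, 9, 6]
nums[mid]=8>5: swap nums[5],nums[5]; hi=4 → [-3, 2, 1, 4, 5, 8, 9, 6]
end: lo=4, hi=4; nums = [-3, 2, 1, 4, 5, 8, 9, 6]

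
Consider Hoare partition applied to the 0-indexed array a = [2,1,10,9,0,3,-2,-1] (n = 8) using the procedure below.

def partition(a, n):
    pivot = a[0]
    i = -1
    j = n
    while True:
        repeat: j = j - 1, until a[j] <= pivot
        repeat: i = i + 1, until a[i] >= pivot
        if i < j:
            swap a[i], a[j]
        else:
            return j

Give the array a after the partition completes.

pivot = a[0] = 2; i = -1, j = 8
j→7 (a[7]=-1≤2), i→0 (a[0]=2≥2); i<j, swap → [-1,1,10,9,0,3,-2,2]
j→6 (a[6]=-2≤2), i→2 (a[2]=10≥2); i<j, swap → [-1,1,-2,9,0,3,10,2]
j→4 (a[4]=0≤2), i→3 (a[3]=9≥2); i<j, swap → [-1,1,-2,0,9,3,10,2]
j→3, i→4; i≥j, return j=3. a = [-1,1,-2,0,9,3,10,2]

[-1,1,-2,0,9,3,10,2]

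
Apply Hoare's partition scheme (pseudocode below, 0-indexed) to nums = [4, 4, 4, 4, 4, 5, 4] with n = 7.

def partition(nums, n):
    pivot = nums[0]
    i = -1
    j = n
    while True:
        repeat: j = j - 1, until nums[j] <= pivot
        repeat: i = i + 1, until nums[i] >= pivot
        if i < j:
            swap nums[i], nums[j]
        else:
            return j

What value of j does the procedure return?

2

pivot = nums[0] = 4; i = -1, j = 7
j→6 (nums[6]=4≤4), i→0 (nums[0]=4≥4); i<j, swap → [4, 4, 4, 4, 4, 5, 4]
j→4 (nums[4]=4≤4), i→1 (nums[1]=4≥4); i<j, swap → [4, 4, 4, 4, 4, 5, 4]
j→3 (nums[3]=4≤4), i→2 (nums[2]=4≥4); i<j, swap → [4, 4, 4, 4, 4, 5, 4]
j→2, i→3; i≥j, return j=2. nums = [4, 4, 4, 4, 4, 5, 4]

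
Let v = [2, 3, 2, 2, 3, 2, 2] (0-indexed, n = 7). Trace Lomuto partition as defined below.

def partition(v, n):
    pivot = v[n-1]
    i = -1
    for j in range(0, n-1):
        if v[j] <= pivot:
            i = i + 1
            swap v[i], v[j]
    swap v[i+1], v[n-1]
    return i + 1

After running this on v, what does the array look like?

pivot = v[6] = 2; i = -1
j=0: v[0]=2 ≤ 2 → i=0, swap v[0],v[0] (no change) → [2, 3, 2, 2, 3, 2, 2]
j=1: v[1]=3 > 2 → no swap
j=2: v[2]=2 ≤ 2 → i=1, swap v[1],v[2] → [2, 2, 3, 2, 3, 2, 2]
j=3: v[3]=2 ≤ 2 → i=2, swap v[2],v[3] → [2, 2, 2, 3, 3, 2, 2]
j=4: v[4]=3 > 2 → no swap
j=5: v[5]=2 ≤ 2 → i=3, swap v[3],v[5] → [2, 2, 2, 2, 3, 3, 2]
final swap v[4],v[6] → [2, 2, 2, 2, 2, 3, 3]; return 4

[2, 2, 2, 2, 2, 3, 3]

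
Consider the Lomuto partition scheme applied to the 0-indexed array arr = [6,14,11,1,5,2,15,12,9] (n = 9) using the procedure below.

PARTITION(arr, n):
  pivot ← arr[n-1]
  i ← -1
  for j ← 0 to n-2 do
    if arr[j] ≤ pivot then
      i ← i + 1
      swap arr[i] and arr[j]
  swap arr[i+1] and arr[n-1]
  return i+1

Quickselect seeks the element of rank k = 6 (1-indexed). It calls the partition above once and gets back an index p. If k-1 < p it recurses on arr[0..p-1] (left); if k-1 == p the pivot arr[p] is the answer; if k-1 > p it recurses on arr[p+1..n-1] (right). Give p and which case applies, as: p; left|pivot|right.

4; right

pivot = arr[8] = 9; i = -1
j=0: arr[0]=6 ≤ 9 → i=0, swap arr[0],arr[0] (no change) → [6,14,11,1,5,2,15,12,9]
j=1: arr[1]=14 > 9 → no swap
j=2: arr[2]=11 > 9 → no swap
j=3: arr[3]=1 ≤ 9 → i=1, swap arr[1],arr[3] → [6,1,11,14,5,2,15,12,9]
j=4: arr[4]=5 ≤ 9 → i=2, swap arr[2],arr[4] → [6,1,5,14,11,2,15,12,9]
j=5: arr[5]=2 ≤ 9 → i=3, swap arr[3],arr[5] → [6,1,5,2,11,14,15,12,9]
j=6: arr[6]=15 > 9 → no swap
j=7: arr[7]=12 > 9 → no swap
final swap arr[4],arr[8] → [6,1,5,2,9,14,15,12,11]; return 4
p = 4; k-1 = 5 > 4 ⇒ right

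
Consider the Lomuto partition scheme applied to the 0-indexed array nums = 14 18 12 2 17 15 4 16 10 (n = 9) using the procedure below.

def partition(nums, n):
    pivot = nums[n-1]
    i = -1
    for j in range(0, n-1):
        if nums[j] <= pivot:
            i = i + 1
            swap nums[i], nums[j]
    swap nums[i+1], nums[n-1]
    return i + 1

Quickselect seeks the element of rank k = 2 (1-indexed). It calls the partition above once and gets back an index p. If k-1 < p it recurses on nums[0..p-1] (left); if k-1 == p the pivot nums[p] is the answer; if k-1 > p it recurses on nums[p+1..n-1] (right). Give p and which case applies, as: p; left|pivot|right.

2; left

pivot=10, i=-1
j=0: 14>10, skip
j=1: 18>10, skip
j=2: 12>10, skip
j=3: 2≤10, i=0, swap(0,3) ⇒ 2 18 12 14 17 15 4 16 10
j=4: 17>10, skip
j=5: 15>10, skip
j=6: 4≤10, i=1, swap(1,6) ⇒ 2 4 12 14 17 15 18 16 10
j=7: 16>10, skip
swap(2,8) ⇒ 2 4 10 14 17 15 18 16 12; return 2
p = 2; k-1 = 1 < 2 ⇒ left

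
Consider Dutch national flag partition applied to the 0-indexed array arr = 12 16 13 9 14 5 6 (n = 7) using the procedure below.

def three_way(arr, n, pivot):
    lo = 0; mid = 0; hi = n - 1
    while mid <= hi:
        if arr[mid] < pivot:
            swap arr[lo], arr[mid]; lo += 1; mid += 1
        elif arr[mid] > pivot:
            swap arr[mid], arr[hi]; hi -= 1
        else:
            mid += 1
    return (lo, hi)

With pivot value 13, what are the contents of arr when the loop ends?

pivot = 13; lo=0, mid=0, hi=6
arr[mid]=12<13: swap arr[0],arr[0]; lo=1,mid=1 → 12 16 13 9 14 5 6
arr[mid]=16>13: swap arr[1],arr[6]; hi=5 → 12 6 13 9 14 5 16
arr[mid]=6<13: swap arr[1],arr[1]; lo=2,mid=2 → 12 6 13 9 14 5 16
arr[mid]=13=13: mid=3
arr[mid]=9<13: swap arr[2],arr[3]; lo=3,mid=4 → 12 6 9 13 14 5 16
arr[mid]=14>13: swap arr[4],arr[5]; hi=4 → 12 6 9 13 5 14 16
arr[mid]=5<13: swap arr[3],arr[4]; lo=4,mid=5 → 12 6 9 5 13 14 16
end: lo=4, hi=4; arr = 12 6 9 5 13 14 16

12 6 9 5 13 14 16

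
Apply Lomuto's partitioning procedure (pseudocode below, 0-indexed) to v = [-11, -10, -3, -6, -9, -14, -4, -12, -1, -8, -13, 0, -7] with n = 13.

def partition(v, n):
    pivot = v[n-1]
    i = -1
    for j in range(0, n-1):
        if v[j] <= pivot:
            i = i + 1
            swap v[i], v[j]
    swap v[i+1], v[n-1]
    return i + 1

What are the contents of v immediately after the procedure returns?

[-11, -10, -9, -14, -12, -8, -13, -7, -1, -6, -4, 0, -3]

pivot=-7, i=-1
j=0: -11≤-7, i=0, swap(0,0) ⇒ [-11, -10, -3, -6, -9, -14, -4, -12, -1, -8, -13, 0, -7]
j=1: -10≤-7, i=1, swap(1,1) ⇒ [-11, -10, -3, -6, -9, -14, -4, -12, -1, -8, -13, 0, -7]
j=2: -3>-7, skip
j=3: -6>-7, skip
j=4: -9≤-7, i=2, swap(2,4) ⇒ [-11, -10, -9, -6, -3, -14, -4, -12, -1, -8, -13, 0, -7]
j=5: -14≤-7, i=3, swap(3,5) ⇒ [-11, -10, -9, -14, -3, -6, -4, -12, -1, -8, -13, 0, -7]
j=6: -4>-7, skip
j=7: -12≤-7, i=4, swap(4,7) ⇒ [-11, -10, -9, -14, -12, -6, -4, -3, -1, -8, -13, 0, -7]
j=8: -1>-7, skip
j=9: -8≤-7, i=5, swap(5,9) ⇒ [-11, -10, -9, -14, -12, -8, -4, -3, -1, -6, -13, 0, -7]
j=10: -13≤-7, i=6, swap(6,10) ⇒ [-11, -10, -9, -14, -12, -8, -13, -3, -1, -6, -4, 0, -7]
j=11: 0>-7, skip
swap(7,12) ⇒ [-11, -10, -9, -14, -12, -8, -13, -7, -1, -6, -4, 0, -3]; return 7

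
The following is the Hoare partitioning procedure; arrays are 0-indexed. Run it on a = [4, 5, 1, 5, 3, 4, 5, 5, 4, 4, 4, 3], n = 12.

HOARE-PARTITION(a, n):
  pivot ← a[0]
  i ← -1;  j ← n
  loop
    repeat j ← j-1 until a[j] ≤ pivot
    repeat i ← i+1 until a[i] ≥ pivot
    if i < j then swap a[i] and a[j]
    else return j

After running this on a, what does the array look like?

pivot = a[0] = 4; i = -1, j = 12
j→11 (a[11]=3≤4), i→0 (a[0]=4≥4); i<j, swap → [3, 5, 1, 5, 3, 4, 5, 5, 4, 4, 4, 4]
j→10 (a[10]=4≤4), i→1 (a[1]=5≥4); i<j, swap → [3, 4, 1, 5, 3, 4, 5, 5, 4, 4, 5, 4]
j→9 (a[9]=4≤4), i→3 (a[3]=5≥4); i<j, swap → [3, 4, 1, 4, 3, 4, 5, 5, 4, 5, 5, 4]
j→8 (a[8]=4≤4), i→5 (a[5]=4≥4); i<j, swap → [3, 4, 1, 4, 3, 4, 5, 5, 4, 5, 5, 4]
j→5, i→6; i≥j, return j=5. a = [3, 4, 1, 4, 3, 4, 5, 5, 4, 5, 5, 4]

[3, 4, 1, 4, 3, 4, 5, 5, 4, 5, 5, 4]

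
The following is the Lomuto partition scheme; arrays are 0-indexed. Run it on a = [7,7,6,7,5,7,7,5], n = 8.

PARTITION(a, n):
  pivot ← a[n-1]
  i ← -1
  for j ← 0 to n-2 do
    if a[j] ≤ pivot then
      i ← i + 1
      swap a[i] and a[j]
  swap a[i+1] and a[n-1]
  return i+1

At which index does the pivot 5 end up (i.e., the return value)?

pivot=5, i=-1
j=0: 7>5, skip
j=1: 7>5, skip
j=2: 6>5, skip
j=3: 7>5, skip
j=4: 5≤5, i=0, swap(0,4) ⇒ [5,7,6,7,7,7,7,5]
j=5: 7>5, skip
j=6: 7>5, skip
swap(1,7) ⇒ [5,5,6,7,7,7,7,7]; return 1

1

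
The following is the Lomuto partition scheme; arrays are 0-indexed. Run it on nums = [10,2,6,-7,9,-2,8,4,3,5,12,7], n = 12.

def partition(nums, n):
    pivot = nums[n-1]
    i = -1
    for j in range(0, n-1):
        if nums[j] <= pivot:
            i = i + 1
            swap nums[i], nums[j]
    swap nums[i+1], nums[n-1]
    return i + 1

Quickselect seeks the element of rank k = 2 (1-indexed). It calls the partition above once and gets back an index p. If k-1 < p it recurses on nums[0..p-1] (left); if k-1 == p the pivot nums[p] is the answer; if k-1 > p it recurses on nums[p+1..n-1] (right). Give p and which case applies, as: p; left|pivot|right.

pivot = nums[11] = 7; i = -1
j=0: nums[0]=10 > 7 → no swap
j=1: nums[1]=2 ≤ 7 → i=0, swap nums[0],nums[1] → [2,10,6,-7,9,-2,8,4,3,5,12,7]
j=2: nums[2]=6 ≤ 7 → i=1, swap nums[1],nums[2] → [2,6,10,-7,9,-2,8,4,3,5,12,7]
j=3: nums[3]=-7 ≤ 7 → i=2, swap nums[2],nums[3] → [2,6,-7,10,9,-2,8,4,3,5,12,7]
j=4: nums[4]=9 > 7 → no swap
j=5: nums[5]=-2 ≤ 7 → i=3, swap nums[3],nums[5] → [2,6,-7,-2,9,10,8,4,3,5,12,7]
j=6: nums[6]=8 > 7 → no swap
j=7: nums[7]=4 ≤ 7 → i=4, swap nums[4],nums[7] → [2,6,-7,-2,4,10,8,9,3,5,12,7]
j=8: nums[8]=3 ≤ 7 → i=5, swap nums[5],nums[8] → [2,6,-7,-2,4,3,8,9,10,5,12,7]
j=9: nums[9]=5 ≤ 7 → i=6, swap nums[6],nums[9] → [2,6,-7,-2,4,3,5,9,10,8,12,7]
j=10: nums[10]=12 > 7 → no swap
final swap nums[7],nums[11] → [2,6,-7,-2,4,3,5,7,10,8,12,9]; return 7
p = 7; k-1 = 1 < 7 ⇒ left

7; left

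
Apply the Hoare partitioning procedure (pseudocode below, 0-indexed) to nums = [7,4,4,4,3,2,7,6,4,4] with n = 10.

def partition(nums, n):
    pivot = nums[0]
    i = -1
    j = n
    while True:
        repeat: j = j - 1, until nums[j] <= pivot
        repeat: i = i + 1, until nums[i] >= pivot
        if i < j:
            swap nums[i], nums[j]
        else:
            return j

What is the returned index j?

7

pivot=7
j stops at 9 (4), i stops at 0 (7); swap ⇒ [4,4,4,4,3,2,7,6,4,7]
j stops at 8 (4), i stops at 6 (7); swap ⇒ [4,4,4,4,3,2,4,6,7,7]
j stops at 7, i stops at 8; i≥j ⇒ return 7. nums=[4,4,4,4,3,2,4,6,7,7]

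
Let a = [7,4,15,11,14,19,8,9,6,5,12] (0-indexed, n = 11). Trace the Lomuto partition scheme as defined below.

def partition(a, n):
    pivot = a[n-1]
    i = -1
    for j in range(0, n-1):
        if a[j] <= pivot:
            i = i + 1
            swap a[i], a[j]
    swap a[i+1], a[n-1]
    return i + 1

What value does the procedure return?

pivot=12, i=-1
j=0: 7≤12, i=0, swap(0,0) ⇒ [7,4,15,11,14,19,8,9,6,5,12]
j=1: 4≤12, i=1, swap(1,1) ⇒ [7,4,15,11,14,19,8,9,6,5,12]
j=2: 15>12, skip
j=3: 11≤12, i=2, swap(2,3) ⇒ [7,4,11,15,14,19,8,9,6,5,12]
j=4: 14>12, skip
j=5: 19>12, skip
j=6: 8≤12, i=3, swap(3,6) ⇒ [7,4,11,8,14,19,15,9,6,5,12]
j=7: 9≤12, i=4, swap(4,7) ⇒ [7,4,11,8,9,19,15,14,6,5,12]
j=8: 6≤12, i=5, swap(5,8) ⇒ [7,4,11,8,9,6,15,14,19,5,12]
j=9: 5≤12, i=6, swap(6,9) ⇒ [7,4,11,8,9,6,5,14,19,15,12]
swap(7,10) ⇒ [7,4,11,8,9,6,5,12,19,15,14]; return 7

7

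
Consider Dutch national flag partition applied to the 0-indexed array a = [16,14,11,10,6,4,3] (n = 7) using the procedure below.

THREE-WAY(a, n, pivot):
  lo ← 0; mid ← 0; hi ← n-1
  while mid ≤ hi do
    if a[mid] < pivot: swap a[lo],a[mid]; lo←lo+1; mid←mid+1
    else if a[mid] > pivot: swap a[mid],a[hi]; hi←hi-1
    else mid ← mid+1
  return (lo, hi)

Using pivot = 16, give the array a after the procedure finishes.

lo=0 mid=0 hi=6
16=16: mid=1
14<16: swap(0,1), lo=1 mid=2 ⇒ [14,16,11,10,6,4,3]
11<16: swap(1,2), lo=2 mid=3 ⇒ [14,11,16,10,6,4,3]
10<16: swap(2,3), lo=3 mid=4 ⇒ [14,11,10,16,6,4,3]
6<16: swap(3,4), lo=4 mid=5 ⇒ [14,11,10,6,16,4,3]
4<16: swap(4,5), lo=5 mid=6 ⇒ [14,11,10,6,4,16,3]
3<16: swap(5,6), lo=6 mid=7 ⇒ [14,11,10,6,4,3,16]
done. lo=6 hi=6; a=[14,11,10,6,4,3,16]

[14,11,10,6,4,3,16]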